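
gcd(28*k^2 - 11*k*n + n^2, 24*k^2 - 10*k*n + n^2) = 4*k - n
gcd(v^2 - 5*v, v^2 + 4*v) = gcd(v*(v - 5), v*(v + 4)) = v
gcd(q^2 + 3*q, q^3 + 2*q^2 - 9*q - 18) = q + 3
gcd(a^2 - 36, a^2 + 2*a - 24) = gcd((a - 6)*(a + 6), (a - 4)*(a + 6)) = a + 6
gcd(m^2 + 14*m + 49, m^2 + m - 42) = m + 7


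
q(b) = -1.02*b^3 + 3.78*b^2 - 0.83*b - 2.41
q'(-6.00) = -156.35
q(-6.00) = 358.97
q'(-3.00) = -51.05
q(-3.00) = 61.64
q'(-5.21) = -123.28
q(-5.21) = 248.77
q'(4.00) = -19.55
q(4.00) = -10.53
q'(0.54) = 2.36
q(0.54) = -1.92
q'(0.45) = 1.95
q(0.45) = -2.11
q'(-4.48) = -96.11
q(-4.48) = 168.89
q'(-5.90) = -151.95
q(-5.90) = 343.56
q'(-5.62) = -139.97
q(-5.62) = 302.70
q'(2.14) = 1.33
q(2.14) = 3.13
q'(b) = -3.06*b^2 + 7.56*b - 0.83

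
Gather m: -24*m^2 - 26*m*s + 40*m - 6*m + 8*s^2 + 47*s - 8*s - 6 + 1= -24*m^2 + m*(34 - 26*s) + 8*s^2 + 39*s - 5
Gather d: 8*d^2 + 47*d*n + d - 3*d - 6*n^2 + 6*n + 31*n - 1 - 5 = 8*d^2 + d*(47*n - 2) - 6*n^2 + 37*n - 6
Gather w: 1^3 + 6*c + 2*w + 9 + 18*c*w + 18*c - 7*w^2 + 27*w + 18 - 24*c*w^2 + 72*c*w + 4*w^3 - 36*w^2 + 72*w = 24*c + 4*w^3 + w^2*(-24*c - 43) + w*(90*c + 101) + 28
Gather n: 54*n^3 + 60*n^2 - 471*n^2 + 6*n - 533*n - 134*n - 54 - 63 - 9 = 54*n^3 - 411*n^2 - 661*n - 126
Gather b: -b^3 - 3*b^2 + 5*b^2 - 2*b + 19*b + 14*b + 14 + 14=-b^3 + 2*b^2 + 31*b + 28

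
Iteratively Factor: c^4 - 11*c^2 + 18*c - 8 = (c + 4)*(c^3 - 4*c^2 + 5*c - 2) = (c - 1)*(c + 4)*(c^2 - 3*c + 2) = (c - 1)^2*(c + 4)*(c - 2)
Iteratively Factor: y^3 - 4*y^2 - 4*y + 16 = (y - 4)*(y^2 - 4) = (y - 4)*(y - 2)*(y + 2)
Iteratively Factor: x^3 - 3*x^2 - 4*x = (x)*(x^2 - 3*x - 4) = x*(x - 4)*(x + 1)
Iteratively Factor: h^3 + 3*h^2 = (h)*(h^2 + 3*h) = h^2*(h + 3)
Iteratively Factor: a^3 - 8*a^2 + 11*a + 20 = (a - 5)*(a^2 - 3*a - 4) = (a - 5)*(a + 1)*(a - 4)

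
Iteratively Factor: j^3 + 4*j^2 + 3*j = (j)*(j^2 + 4*j + 3) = j*(j + 1)*(j + 3)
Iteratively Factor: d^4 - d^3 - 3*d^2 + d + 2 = (d + 1)*(d^3 - 2*d^2 - d + 2) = (d - 2)*(d + 1)*(d^2 - 1) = (d - 2)*(d - 1)*(d + 1)*(d + 1)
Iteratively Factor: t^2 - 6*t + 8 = (t - 4)*(t - 2)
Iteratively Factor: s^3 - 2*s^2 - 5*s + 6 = (s + 2)*(s^2 - 4*s + 3) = (s - 3)*(s + 2)*(s - 1)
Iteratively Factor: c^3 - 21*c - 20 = (c + 4)*(c^2 - 4*c - 5) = (c + 1)*(c + 4)*(c - 5)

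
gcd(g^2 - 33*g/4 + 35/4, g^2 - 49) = g - 7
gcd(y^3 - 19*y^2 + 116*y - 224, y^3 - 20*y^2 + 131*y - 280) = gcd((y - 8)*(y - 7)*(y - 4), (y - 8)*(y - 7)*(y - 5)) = y^2 - 15*y + 56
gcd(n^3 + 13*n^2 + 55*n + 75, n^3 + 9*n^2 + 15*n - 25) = n^2 + 10*n + 25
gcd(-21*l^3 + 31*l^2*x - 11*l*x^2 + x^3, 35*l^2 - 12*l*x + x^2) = -7*l + x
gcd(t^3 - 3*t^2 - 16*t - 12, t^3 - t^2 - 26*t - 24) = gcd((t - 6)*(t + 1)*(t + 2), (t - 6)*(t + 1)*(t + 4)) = t^2 - 5*t - 6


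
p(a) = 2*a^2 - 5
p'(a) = 4*a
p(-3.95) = 26.20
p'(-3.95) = -15.80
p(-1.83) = 1.70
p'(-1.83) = -7.32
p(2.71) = 9.69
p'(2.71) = 10.84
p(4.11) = 28.78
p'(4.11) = 16.44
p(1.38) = -1.19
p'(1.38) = 5.52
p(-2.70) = 9.58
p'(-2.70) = -10.80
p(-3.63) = 21.35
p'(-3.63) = -14.52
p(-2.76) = 10.24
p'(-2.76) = -11.04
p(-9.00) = 157.00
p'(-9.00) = -36.00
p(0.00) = -5.00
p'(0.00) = 0.00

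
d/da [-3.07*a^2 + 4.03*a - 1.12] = 4.03 - 6.14*a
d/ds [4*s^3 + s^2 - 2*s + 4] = 12*s^2 + 2*s - 2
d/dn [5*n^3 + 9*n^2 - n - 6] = 15*n^2 + 18*n - 1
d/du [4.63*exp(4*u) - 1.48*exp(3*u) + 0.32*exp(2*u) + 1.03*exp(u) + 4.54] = (18.52*exp(3*u) - 4.44*exp(2*u) + 0.64*exp(u) + 1.03)*exp(u)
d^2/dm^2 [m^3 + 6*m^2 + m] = 6*m + 12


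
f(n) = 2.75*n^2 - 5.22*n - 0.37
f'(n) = 5.5*n - 5.22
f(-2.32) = 26.54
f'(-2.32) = -17.98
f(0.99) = -2.84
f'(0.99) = 0.23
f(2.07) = 0.61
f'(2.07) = 6.16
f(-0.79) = 5.47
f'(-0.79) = -9.56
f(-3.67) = 55.83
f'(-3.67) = -25.40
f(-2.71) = 33.97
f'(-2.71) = -20.12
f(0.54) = -2.39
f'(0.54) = -2.25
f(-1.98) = 20.75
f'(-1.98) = -16.11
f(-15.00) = 696.68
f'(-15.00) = -87.72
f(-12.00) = 458.27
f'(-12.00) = -71.22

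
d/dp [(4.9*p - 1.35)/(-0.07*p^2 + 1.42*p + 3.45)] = (0.343*p^2 - 0.189*p + 18.822)/(0.0049*p^4 - 0.1988*p^3 + 1.5334*p^2 + 9.798*p + 11.9025)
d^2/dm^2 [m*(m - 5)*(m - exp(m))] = -m^2*exp(m) + m*exp(m) + 6*m + 8*exp(m) - 10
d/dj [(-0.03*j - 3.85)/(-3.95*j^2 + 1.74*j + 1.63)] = (-0.1185*j^2 - 30.415*j + 6.6501)/(15.6025*j^4 - 13.746*j^3 - 9.8494*j^2 + 5.6724*j + 2.6569)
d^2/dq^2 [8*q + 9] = 0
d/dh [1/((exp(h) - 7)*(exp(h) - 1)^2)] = -(2*(exp(h) - 7)^2 + (exp(h) - 7)*(exp(h) - 1))*exp(h)/((exp(h) - 7)^3*(exp(h) - 1)^3)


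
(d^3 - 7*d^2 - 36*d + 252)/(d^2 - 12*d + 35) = (d^2 - 36)/(d - 5)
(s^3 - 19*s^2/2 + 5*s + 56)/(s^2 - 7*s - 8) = (s^2 - 3*s/2 - 7)/(s + 1)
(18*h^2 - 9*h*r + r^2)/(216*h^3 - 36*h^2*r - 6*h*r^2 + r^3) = (-3*h + r)/(-36*h^2 + r^2)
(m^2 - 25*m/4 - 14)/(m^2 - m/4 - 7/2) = (m - 8)/(m - 2)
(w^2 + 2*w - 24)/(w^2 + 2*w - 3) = (w^2 + 2*w - 24)/(w^2 + 2*w - 3)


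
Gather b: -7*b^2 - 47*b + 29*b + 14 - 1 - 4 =-7*b^2 - 18*b + 9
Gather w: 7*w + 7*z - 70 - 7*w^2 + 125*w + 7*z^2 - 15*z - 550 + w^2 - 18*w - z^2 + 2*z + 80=-6*w^2 + 114*w + 6*z^2 - 6*z - 540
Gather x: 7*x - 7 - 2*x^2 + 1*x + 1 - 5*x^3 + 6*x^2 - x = -5*x^3 + 4*x^2 + 7*x - 6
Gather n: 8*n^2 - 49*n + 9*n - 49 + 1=8*n^2 - 40*n - 48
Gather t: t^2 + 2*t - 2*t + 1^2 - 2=t^2 - 1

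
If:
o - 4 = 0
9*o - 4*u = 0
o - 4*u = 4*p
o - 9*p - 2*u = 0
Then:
No Solution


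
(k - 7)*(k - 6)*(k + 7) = k^3 - 6*k^2 - 49*k + 294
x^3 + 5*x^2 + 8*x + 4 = (x + 1)*(x + 2)^2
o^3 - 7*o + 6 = (o - 2)*(o - 1)*(o + 3)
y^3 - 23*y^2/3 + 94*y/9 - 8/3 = (y - 6)*(y - 4/3)*(y - 1/3)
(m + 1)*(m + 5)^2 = m^3 + 11*m^2 + 35*m + 25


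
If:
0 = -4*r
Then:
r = 0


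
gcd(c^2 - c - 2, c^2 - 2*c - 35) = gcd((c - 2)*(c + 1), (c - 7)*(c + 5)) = 1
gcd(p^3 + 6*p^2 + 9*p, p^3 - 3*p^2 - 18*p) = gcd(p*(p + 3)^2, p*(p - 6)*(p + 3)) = p^2 + 3*p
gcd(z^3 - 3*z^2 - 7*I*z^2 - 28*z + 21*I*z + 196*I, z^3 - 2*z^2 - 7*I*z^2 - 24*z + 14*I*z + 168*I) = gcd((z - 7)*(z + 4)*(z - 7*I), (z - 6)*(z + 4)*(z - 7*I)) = z^2 + z*(4 - 7*I) - 28*I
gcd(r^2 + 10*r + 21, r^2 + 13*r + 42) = r + 7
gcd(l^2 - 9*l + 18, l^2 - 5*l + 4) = 1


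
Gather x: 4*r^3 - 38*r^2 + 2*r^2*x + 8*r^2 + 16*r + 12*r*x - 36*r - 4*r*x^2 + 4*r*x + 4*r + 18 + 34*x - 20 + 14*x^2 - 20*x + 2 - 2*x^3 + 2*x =4*r^3 - 30*r^2 - 16*r - 2*x^3 + x^2*(14 - 4*r) + x*(2*r^2 + 16*r + 16)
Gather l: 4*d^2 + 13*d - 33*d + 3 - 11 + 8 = 4*d^2 - 20*d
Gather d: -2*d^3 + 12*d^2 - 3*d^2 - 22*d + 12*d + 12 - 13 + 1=-2*d^3 + 9*d^2 - 10*d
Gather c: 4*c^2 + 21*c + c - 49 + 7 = 4*c^2 + 22*c - 42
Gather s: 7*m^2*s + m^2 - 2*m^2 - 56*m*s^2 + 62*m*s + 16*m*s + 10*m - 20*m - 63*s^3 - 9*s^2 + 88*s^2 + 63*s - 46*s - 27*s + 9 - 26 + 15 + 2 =-m^2 - 10*m - 63*s^3 + s^2*(79 - 56*m) + s*(7*m^2 + 78*m - 10)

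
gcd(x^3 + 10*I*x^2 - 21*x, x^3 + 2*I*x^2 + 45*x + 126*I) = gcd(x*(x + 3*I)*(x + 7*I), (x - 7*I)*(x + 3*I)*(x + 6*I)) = x + 3*I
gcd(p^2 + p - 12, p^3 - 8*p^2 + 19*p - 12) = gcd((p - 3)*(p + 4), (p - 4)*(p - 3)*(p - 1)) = p - 3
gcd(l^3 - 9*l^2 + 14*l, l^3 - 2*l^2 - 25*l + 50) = l - 2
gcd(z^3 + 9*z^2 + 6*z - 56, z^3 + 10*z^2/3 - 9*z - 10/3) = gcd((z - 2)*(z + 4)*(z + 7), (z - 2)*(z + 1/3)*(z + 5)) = z - 2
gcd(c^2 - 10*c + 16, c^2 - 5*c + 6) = c - 2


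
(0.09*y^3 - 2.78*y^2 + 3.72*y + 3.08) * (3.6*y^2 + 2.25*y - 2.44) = 0.324*y^5 - 9.8055*y^4 + 6.9174*y^3 + 26.2412*y^2 - 2.1468*y - 7.5152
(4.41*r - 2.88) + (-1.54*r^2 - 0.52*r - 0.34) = -1.54*r^2 + 3.89*r - 3.22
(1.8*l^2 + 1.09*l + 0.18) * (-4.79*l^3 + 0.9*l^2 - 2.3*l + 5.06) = -8.622*l^5 - 3.6011*l^4 - 4.0212*l^3 + 6.763*l^2 + 5.1014*l + 0.9108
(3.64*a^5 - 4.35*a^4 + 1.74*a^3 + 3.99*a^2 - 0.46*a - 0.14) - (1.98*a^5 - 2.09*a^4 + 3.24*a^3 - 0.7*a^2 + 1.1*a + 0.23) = 1.66*a^5 - 2.26*a^4 - 1.5*a^3 + 4.69*a^2 - 1.56*a - 0.37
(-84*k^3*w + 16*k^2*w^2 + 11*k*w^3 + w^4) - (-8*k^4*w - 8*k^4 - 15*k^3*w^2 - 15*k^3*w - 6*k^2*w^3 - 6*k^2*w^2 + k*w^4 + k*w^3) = 8*k^4*w + 8*k^4 + 15*k^3*w^2 - 69*k^3*w + 6*k^2*w^3 + 22*k^2*w^2 - k*w^4 + 10*k*w^3 + w^4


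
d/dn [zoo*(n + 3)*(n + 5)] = zoo*(n + 4)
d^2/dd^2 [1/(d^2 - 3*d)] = 2*(-d*(d - 3) + (2*d - 3)^2)/(d^3*(d - 3)^3)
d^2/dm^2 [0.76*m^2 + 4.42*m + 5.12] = 1.52000000000000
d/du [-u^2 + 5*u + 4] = 5 - 2*u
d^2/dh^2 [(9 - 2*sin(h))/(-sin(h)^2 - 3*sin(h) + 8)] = (-2*sin(h)^5 + 42*sin(h)^4 - 11*sin(h)^3 + 267*sin(h)^2 + 22*sin(h) - 210)/(sin(h)^2 + 3*sin(h) - 8)^3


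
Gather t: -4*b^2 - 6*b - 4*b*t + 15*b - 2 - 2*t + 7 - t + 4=-4*b^2 + 9*b + t*(-4*b - 3) + 9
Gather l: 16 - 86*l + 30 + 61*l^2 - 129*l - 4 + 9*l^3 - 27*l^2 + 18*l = 9*l^3 + 34*l^2 - 197*l + 42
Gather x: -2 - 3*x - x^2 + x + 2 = -x^2 - 2*x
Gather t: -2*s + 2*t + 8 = -2*s + 2*t + 8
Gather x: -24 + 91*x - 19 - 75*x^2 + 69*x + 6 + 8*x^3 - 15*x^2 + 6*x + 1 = 8*x^3 - 90*x^2 + 166*x - 36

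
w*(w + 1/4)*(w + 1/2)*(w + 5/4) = w^4 + 2*w^3 + 17*w^2/16 + 5*w/32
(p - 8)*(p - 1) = p^2 - 9*p + 8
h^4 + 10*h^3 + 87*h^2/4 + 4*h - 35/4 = (h - 1/2)*(h + 1)*(h + 5/2)*(h + 7)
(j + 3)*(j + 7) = j^2 + 10*j + 21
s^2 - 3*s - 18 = (s - 6)*(s + 3)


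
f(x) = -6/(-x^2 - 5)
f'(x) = -12*x/(-x^2 - 5)^2 = -12*x/(x^2 + 5)^2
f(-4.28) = 0.26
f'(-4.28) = 0.09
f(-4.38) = 0.25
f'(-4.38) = 0.09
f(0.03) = 1.20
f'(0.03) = -0.01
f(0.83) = 1.05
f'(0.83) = -0.31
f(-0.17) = 1.19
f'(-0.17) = 0.08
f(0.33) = 1.17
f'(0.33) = -0.15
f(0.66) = 1.10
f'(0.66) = -0.27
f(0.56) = 1.13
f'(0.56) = -0.24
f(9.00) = 0.07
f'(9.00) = -0.01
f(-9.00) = 0.07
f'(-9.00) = 0.01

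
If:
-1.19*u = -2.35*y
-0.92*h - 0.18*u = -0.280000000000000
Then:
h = 0.304347826086957 - 0.38637194008038*y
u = 1.97478991596639*y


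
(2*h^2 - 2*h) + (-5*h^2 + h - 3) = -3*h^2 - h - 3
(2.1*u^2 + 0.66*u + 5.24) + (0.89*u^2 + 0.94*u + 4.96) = 2.99*u^2 + 1.6*u + 10.2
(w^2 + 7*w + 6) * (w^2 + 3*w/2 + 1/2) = w^4 + 17*w^3/2 + 17*w^2 + 25*w/2 + 3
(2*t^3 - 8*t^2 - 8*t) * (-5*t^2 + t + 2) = -10*t^5 + 42*t^4 + 36*t^3 - 24*t^2 - 16*t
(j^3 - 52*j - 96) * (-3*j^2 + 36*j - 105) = -3*j^5 + 36*j^4 + 51*j^3 - 1584*j^2 + 2004*j + 10080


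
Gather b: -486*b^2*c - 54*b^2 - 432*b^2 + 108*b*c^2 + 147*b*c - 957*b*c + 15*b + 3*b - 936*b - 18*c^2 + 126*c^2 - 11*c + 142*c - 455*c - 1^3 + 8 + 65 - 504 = b^2*(-486*c - 486) + b*(108*c^2 - 810*c - 918) + 108*c^2 - 324*c - 432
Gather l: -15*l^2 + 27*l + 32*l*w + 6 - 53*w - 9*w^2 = -15*l^2 + l*(32*w + 27) - 9*w^2 - 53*w + 6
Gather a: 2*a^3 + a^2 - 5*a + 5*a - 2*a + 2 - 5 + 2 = 2*a^3 + a^2 - 2*a - 1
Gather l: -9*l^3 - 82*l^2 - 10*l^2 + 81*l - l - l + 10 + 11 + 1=-9*l^3 - 92*l^2 + 79*l + 22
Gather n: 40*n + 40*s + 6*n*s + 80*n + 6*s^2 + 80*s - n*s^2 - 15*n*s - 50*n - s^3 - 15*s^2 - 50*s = n*(-s^2 - 9*s + 70) - s^3 - 9*s^2 + 70*s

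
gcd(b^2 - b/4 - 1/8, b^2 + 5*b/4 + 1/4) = b + 1/4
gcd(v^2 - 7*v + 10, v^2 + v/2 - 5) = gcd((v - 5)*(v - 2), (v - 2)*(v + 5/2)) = v - 2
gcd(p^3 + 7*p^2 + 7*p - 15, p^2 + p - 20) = p + 5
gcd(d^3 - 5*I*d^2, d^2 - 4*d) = d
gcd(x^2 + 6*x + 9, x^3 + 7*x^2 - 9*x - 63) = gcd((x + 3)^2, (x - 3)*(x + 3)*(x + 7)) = x + 3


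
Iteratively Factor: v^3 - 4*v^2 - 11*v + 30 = (v + 3)*(v^2 - 7*v + 10) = (v - 2)*(v + 3)*(v - 5)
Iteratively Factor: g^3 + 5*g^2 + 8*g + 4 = (g + 2)*(g^2 + 3*g + 2) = (g + 2)^2*(g + 1)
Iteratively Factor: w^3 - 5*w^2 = (w)*(w^2 - 5*w) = w^2*(w - 5)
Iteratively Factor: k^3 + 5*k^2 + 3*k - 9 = (k + 3)*(k^2 + 2*k - 3) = (k - 1)*(k + 3)*(k + 3)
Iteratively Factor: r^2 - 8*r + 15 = (r - 3)*(r - 5)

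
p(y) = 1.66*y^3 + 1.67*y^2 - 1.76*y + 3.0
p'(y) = 4.98*y^2 + 3.34*y - 1.76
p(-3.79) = -56.71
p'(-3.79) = 57.11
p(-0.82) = 4.65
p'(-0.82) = -1.15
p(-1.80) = 1.90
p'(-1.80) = 8.36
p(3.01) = 58.10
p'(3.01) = 53.41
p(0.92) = 4.09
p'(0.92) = 5.53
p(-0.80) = 4.63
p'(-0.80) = -1.24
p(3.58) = 94.27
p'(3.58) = 74.02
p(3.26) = 72.52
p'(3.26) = 62.05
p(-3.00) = -21.51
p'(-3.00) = 33.04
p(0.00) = 3.00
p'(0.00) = -1.76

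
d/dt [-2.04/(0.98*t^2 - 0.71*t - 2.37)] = (3.9984*t - 1.4484)/(-0.98*t^2 + 0.71*t + 2.37)^2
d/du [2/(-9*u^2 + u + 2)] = 2*(18*u - 1)/(-9*u^2 + u + 2)^2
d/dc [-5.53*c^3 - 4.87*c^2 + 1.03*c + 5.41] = -16.59*c^2 - 9.74*c + 1.03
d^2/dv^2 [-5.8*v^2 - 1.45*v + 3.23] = -11.6000000000000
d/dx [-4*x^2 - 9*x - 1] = -8*x - 9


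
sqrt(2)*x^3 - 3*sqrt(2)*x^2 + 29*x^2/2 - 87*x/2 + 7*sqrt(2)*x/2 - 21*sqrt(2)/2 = (x - 3)*(x + 7*sqrt(2))*(sqrt(2)*x + 1/2)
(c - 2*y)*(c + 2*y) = c^2 - 4*y^2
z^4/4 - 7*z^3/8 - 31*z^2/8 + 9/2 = (z/4 + 1/2)*(z - 6)*(z - 1)*(z + 3/2)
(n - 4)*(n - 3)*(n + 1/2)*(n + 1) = n^4 - 11*n^3/2 + 2*n^2 + 29*n/2 + 6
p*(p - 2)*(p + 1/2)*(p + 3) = p^4 + 3*p^3/2 - 11*p^2/2 - 3*p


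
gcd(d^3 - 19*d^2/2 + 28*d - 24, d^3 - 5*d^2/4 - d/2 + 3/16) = d - 3/2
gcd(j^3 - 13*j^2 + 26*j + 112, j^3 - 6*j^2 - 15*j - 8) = j - 8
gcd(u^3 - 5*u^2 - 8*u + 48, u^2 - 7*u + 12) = u - 4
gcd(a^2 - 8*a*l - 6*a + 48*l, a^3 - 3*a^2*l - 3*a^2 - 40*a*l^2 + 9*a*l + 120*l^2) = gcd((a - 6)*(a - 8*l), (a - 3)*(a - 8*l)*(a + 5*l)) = a - 8*l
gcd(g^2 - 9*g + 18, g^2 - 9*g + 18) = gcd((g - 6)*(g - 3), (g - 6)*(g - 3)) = g^2 - 9*g + 18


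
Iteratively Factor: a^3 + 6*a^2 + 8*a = (a + 4)*(a^2 + 2*a) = a*(a + 4)*(a + 2)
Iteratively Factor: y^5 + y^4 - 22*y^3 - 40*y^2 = (y)*(y^4 + y^3 - 22*y^2 - 40*y) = y^2*(y^3 + y^2 - 22*y - 40) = y^2*(y + 2)*(y^2 - y - 20) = y^2*(y - 5)*(y + 2)*(y + 4)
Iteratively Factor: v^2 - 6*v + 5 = (v - 1)*(v - 5)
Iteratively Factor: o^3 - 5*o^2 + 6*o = (o - 3)*(o^2 - 2*o) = o*(o - 3)*(o - 2)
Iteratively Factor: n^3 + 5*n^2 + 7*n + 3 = (n + 1)*(n^2 + 4*n + 3) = (n + 1)*(n + 3)*(n + 1)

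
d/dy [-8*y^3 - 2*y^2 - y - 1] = -24*y^2 - 4*y - 1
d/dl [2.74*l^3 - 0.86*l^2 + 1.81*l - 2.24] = 8.22*l^2 - 1.72*l + 1.81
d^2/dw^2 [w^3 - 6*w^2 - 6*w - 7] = 6*w - 12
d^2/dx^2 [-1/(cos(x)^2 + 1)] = 2*(2*sin(x)^4 + sin(x)^2 - 2)/(cos(x)^2 + 1)^3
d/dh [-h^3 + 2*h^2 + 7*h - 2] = -3*h^2 + 4*h + 7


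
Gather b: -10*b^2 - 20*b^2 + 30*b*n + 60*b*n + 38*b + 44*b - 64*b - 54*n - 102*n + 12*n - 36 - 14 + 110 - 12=-30*b^2 + b*(90*n + 18) - 144*n + 48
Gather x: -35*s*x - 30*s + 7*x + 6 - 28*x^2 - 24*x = -30*s - 28*x^2 + x*(-35*s - 17) + 6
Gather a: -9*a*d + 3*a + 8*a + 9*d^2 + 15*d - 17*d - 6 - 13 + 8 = a*(11 - 9*d) + 9*d^2 - 2*d - 11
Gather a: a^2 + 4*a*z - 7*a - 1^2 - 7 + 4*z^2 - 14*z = a^2 + a*(4*z - 7) + 4*z^2 - 14*z - 8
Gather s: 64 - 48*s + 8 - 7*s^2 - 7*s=-7*s^2 - 55*s + 72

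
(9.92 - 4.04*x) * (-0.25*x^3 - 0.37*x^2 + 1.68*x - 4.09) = 1.01*x^4 - 0.9852*x^3 - 10.4576*x^2 + 33.1892*x - 40.5728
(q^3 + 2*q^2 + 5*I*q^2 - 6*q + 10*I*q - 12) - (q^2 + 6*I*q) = q^3 + q^2 + 5*I*q^2 - 6*q + 4*I*q - 12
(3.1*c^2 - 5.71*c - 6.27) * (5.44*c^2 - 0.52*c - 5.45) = 16.864*c^4 - 32.6744*c^3 - 48.0346*c^2 + 34.3799*c + 34.1715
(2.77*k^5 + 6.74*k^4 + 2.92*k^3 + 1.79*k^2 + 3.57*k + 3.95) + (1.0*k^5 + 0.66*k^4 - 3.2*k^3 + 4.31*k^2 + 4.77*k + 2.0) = 3.77*k^5 + 7.4*k^4 - 0.28*k^3 + 6.1*k^2 + 8.34*k + 5.95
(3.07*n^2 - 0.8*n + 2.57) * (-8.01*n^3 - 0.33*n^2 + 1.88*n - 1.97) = -24.5907*n^5 + 5.3949*n^4 - 14.5501*n^3 - 8.4*n^2 + 6.4076*n - 5.0629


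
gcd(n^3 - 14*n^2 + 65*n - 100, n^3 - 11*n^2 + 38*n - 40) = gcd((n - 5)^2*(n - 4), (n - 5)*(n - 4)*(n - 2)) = n^2 - 9*n + 20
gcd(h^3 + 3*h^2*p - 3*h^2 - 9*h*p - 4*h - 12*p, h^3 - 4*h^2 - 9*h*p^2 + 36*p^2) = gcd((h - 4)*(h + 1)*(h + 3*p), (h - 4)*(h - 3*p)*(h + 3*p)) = h^2 + 3*h*p - 4*h - 12*p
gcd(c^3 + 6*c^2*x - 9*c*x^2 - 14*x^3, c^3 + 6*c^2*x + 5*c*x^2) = c + x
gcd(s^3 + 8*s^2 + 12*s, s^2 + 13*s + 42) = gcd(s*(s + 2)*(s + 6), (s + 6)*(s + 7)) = s + 6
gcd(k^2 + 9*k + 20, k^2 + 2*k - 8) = k + 4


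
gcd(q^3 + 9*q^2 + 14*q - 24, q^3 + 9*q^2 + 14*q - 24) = q^3 + 9*q^2 + 14*q - 24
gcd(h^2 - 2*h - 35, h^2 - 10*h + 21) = h - 7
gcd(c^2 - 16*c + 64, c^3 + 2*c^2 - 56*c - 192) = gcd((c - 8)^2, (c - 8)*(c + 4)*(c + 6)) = c - 8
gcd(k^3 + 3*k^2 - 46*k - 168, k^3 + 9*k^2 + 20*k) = k + 4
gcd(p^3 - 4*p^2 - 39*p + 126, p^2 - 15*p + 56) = p - 7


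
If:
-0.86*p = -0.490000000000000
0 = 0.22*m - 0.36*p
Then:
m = 0.93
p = 0.57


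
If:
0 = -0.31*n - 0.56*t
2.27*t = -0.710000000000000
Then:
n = 0.57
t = -0.31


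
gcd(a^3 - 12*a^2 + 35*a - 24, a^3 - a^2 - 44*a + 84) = 1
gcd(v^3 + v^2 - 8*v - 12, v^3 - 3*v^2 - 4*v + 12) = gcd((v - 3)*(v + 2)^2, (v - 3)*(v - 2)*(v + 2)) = v^2 - v - 6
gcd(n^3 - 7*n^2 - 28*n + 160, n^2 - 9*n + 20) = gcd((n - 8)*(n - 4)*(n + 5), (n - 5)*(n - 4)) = n - 4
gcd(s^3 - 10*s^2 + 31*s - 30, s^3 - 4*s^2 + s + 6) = s^2 - 5*s + 6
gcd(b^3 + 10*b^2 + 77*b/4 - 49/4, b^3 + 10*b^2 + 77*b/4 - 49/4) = b^3 + 10*b^2 + 77*b/4 - 49/4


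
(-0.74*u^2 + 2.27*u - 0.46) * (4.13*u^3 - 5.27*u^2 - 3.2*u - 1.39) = -3.0562*u^5 + 13.2749*u^4 - 11.4947*u^3 - 3.8112*u^2 - 1.6833*u + 0.6394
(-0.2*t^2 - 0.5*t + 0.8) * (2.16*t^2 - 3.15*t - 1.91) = -0.432*t^4 - 0.45*t^3 + 3.685*t^2 - 1.565*t - 1.528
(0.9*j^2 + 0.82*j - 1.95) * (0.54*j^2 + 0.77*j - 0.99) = 0.486*j^4 + 1.1358*j^3 - 1.3126*j^2 - 2.3133*j + 1.9305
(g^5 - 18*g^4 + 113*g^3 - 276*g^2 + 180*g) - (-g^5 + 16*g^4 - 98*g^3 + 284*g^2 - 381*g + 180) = 2*g^5 - 34*g^4 + 211*g^3 - 560*g^2 + 561*g - 180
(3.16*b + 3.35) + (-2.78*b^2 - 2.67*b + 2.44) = -2.78*b^2 + 0.49*b + 5.79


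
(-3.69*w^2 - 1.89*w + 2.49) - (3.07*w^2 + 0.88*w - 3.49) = -6.76*w^2 - 2.77*w + 5.98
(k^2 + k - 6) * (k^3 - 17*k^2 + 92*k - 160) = k^5 - 16*k^4 + 69*k^3 + 34*k^2 - 712*k + 960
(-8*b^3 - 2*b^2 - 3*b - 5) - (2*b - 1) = -8*b^3 - 2*b^2 - 5*b - 4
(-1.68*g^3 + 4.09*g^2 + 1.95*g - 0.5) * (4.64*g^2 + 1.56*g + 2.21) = -7.7952*g^5 + 16.3568*g^4 + 11.7156*g^3 + 9.7609*g^2 + 3.5295*g - 1.105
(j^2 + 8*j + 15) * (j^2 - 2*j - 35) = j^4 + 6*j^3 - 36*j^2 - 310*j - 525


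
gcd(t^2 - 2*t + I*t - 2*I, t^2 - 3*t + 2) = t - 2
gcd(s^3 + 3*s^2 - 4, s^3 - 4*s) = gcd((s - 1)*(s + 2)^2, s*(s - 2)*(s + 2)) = s + 2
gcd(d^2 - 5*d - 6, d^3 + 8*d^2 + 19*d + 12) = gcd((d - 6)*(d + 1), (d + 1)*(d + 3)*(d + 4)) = d + 1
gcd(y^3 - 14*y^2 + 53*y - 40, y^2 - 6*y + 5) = y^2 - 6*y + 5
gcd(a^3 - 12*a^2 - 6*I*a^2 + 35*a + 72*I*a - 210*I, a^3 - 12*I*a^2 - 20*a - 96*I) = a - 6*I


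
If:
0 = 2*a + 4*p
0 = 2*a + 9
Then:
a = -9/2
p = 9/4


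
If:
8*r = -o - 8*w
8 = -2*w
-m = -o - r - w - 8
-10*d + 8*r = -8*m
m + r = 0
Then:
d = 0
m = -6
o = -16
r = 6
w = -4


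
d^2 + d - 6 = (d - 2)*(d + 3)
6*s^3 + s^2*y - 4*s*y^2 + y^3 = (-3*s + y)*(-2*s + y)*(s + y)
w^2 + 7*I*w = w*(w + 7*I)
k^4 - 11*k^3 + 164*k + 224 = (k - 8)*(k - 7)*(k + 2)^2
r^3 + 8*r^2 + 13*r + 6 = (r + 1)^2*(r + 6)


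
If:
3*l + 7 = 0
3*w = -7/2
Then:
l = -7/3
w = -7/6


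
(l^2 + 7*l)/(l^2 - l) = (l + 7)/(l - 1)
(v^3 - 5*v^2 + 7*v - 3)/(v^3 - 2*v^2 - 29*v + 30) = (v^2 - 4*v + 3)/(v^2 - v - 30)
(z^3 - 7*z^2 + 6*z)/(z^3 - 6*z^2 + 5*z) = (z - 6)/(z - 5)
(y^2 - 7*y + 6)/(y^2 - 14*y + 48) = (y - 1)/(y - 8)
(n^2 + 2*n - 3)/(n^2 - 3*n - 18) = (n - 1)/(n - 6)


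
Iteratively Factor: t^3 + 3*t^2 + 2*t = (t)*(t^2 + 3*t + 2) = t*(t + 1)*(t + 2)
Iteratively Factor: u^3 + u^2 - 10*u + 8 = (u - 1)*(u^2 + 2*u - 8) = (u - 1)*(u + 4)*(u - 2)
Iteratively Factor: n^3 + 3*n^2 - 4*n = (n)*(n^2 + 3*n - 4) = n*(n - 1)*(n + 4)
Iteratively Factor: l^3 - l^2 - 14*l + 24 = (l + 4)*(l^2 - 5*l + 6) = (l - 2)*(l + 4)*(l - 3)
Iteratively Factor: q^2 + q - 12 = (q + 4)*(q - 3)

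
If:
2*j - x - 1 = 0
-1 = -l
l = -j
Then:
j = -1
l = 1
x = -3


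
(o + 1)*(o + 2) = o^2 + 3*o + 2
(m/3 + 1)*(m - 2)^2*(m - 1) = m^4/3 - 2*m^3/3 - 7*m^2/3 + 20*m/3 - 4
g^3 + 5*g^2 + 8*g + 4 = (g + 1)*(g + 2)^2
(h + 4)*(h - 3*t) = h^2 - 3*h*t + 4*h - 12*t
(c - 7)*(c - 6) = c^2 - 13*c + 42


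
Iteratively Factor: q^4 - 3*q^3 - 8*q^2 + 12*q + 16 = (q + 1)*(q^3 - 4*q^2 - 4*q + 16) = (q - 4)*(q + 1)*(q^2 - 4) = (q - 4)*(q + 1)*(q + 2)*(q - 2)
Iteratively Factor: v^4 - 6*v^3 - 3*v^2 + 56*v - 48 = (v - 4)*(v^3 - 2*v^2 - 11*v + 12) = (v - 4)*(v + 3)*(v^2 - 5*v + 4) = (v - 4)^2*(v + 3)*(v - 1)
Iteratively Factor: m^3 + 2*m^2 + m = (m + 1)*(m^2 + m) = m*(m + 1)*(m + 1)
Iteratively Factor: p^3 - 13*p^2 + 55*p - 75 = (p - 5)*(p^2 - 8*p + 15) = (p - 5)^2*(p - 3)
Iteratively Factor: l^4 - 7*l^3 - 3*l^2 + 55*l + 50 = (l - 5)*(l^3 - 2*l^2 - 13*l - 10) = (l - 5)*(l + 1)*(l^2 - 3*l - 10) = (l - 5)*(l + 1)*(l + 2)*(l - 5)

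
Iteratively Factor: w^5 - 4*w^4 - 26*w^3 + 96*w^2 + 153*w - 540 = (w + 4)*(w^4 - 8*w^3 + 6*w^2 + 72*w - 135) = (w + 3)*(w + 4)*(w^3 - 11*w^2 + 39*w - 45) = (w - 5)*(w + 3)*(w + 4)*(w^2 - 6*w + 9) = (w - 5)*(w - 3)*(w + 3)*(w + 4)*(w - 3)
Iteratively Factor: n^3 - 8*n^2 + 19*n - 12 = (n - 3)*(n^2 - 5*n + 4) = (n - 4)*(n - 3)*(n - 1)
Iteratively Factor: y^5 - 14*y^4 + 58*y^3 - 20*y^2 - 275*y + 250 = (y - 5)*(y^4 - 9*y^3 + 13*y^2 + 45*y - 50) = (y - 5)^2*(y^3 - 4*y^2 - 7*y + 10) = (y - 5)^3*(y^2 + y - 2) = (y - 5)^3*(y - 1)*(y + 2)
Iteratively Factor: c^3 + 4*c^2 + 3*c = (c)*(c^2 + 4*c + 3) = c*(c + 1)*(c + 3)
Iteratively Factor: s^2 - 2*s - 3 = (s + 1)*(s - 3)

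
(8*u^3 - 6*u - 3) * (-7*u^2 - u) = -56*u^5 - 8*u^4 + 42*u^3 + 27*u^2 + 3*u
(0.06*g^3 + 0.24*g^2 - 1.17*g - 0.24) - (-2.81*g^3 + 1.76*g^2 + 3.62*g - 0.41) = 2.87*g^3 - 1.52*g^2 - 4.79*g + 0.17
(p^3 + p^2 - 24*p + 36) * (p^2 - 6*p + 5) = p^5 - 5*p^4 - 25*p^3 + 185*p^2 - 336*p + 180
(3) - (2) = 1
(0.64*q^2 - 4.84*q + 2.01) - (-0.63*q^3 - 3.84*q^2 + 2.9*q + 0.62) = 0.63*q^3 + 4.48*q^2 - 7.74*q + 1.39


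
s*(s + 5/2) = s^2 + 5*s/2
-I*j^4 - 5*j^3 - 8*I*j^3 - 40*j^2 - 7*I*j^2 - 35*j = j*(j + 7)*(j - 5*I)*(-I*j - I)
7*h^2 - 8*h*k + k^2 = (-7*h + k)*(-h + k)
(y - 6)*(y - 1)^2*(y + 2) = y^4 - 6*y^3 - 3*y^2 + 20*y - 12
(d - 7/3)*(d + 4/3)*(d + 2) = d^3 + d^2 - 46*d/9 - 56/9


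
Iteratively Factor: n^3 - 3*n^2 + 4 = (n - 2)*(n^2 - n - 2) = (n - 2)*(n + 1)*(n - 2)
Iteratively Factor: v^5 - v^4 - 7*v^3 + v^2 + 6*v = (v + 2)*(v^4 - 3*v^3 - v^2 + 3*v) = (v - 1)*(v + 2)*(v^3 - 2*v^2 - 3*v) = v*(v - 1)*(v + 2)*(v^2 - 2*v - 3) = v*(v - 3)*(v - 1)*(v + 2)*(v + 1)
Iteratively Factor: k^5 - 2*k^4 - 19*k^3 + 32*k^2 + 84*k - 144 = (k - 2)*(k^4 - 19*k^2 - 6*k + 72) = (k - 4)*(k - 2)*(k^3 + 4*k^2 - 3*k - 18) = (k - 4)*(k - 2)^2*(k^2 + 6*k + 9) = (k - 4)*(k - 2)^2*(k + 3)*(k + 3)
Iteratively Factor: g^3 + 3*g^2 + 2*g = (g + 1)*(g^2 + 2*g) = (g + 1)*(g + 2)*(g)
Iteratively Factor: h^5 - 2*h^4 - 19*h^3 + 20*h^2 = (h - 5)*(h^4 + 3*h^3 - 4*h^2) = (h - 5)*(h - 1)*(h^3 + 4*h^2) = h*(h - 5)*(h - 1)*(h^2 + 4*h) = h*(h - 5)*(h - 1)*(h + 4)*(h)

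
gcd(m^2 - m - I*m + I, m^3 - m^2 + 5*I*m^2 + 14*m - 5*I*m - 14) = m - 1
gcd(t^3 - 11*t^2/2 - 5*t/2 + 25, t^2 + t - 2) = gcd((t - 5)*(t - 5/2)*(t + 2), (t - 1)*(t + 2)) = t + 2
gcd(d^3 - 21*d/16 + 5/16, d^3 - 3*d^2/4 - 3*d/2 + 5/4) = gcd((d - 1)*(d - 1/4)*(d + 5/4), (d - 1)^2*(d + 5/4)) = d^2 + d/4 - 5/4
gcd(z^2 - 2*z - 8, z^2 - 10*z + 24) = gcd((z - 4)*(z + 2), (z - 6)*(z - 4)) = z - 4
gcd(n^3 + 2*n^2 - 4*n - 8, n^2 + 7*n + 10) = n + 2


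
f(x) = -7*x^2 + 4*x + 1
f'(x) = 4 - 14*x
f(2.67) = -38.22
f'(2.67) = -33.38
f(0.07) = 1.25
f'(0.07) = 3.02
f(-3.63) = -105.76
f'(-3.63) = 54.82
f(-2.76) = -63.36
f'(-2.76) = 42.64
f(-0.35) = -1.26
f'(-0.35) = 8.90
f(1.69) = -12.23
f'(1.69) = -19.66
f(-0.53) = -3.09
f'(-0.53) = 11.42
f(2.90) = -46.27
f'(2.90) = -36.60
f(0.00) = 1.00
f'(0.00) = 4.00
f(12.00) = -959.00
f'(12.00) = -164.00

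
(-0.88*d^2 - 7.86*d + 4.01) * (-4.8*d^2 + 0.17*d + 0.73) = 4.224*d^4 + 37.5784*d^3 - 21.2266*d^2 - 5.0561*d + 2.9273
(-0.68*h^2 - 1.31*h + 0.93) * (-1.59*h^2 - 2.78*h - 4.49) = 1.0812*h^4 + 3.9733*h^3 + 5.2163*h^2 + 3.2965*h - 4.1757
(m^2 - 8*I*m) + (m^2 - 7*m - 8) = 2*m^2 - 7*m - 8*I*m - 8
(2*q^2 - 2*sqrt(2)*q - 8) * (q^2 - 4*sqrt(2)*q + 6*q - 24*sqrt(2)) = 2*q^4 - 10*sqrt(2)*q^3 + 12*q^3 - 60*sqrt(2)*q^2 + 8*q^2 + 32*sqrt(2)*q + 48*q + 192*sqrt(2)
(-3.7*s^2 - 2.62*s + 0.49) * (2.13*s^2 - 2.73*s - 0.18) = -7.881*s^4 + 4.5204*s^3 + 8.8623*s^2 - 0.8661*s - 0.0882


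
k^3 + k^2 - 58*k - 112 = (k - 8)*(k + 2)*(k + 7)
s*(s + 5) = s^2 + 5*s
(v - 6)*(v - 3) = v^2 - 9*v + 18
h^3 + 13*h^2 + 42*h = h*(h + 6)*(h + 7)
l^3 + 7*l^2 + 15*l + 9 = (l + 1)*(l + 3)^2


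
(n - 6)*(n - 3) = n^2 - 9*n + 18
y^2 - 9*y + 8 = (y - 8)*(y - 1)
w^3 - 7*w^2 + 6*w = w*(w - 6)*(w - 1)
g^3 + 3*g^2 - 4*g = g*(g - 1)*(g + 4)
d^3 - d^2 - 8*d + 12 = (d - 2)^2*(d + 3)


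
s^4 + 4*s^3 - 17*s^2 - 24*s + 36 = (s - 3)*(s - 1)*(s + 2)*(s + 6)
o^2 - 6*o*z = o*(o - 6*z)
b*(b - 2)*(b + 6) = b^3 + 4*b^2 - 12*b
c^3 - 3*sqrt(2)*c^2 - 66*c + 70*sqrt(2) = (c - 7*sqrt(2))*(c - sqrt(2))*(c + 5*sqrt(2))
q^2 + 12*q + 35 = (q + 5)*(q + 7)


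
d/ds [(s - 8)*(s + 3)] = 2*s - 5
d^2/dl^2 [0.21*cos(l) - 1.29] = -0.21*cos(l)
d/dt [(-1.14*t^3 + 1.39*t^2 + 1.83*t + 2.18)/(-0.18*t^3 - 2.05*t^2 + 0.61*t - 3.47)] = (-1.11022302462516e-16*t^5 + 2.5872*t^4 - 0.732*t^3 + 17.644*t^2 - 0.708599999999998*t - 7.6799)/(0.0324*t^6 + 0.738*t^5 + 3.9829*t^4 - 1.2518*t^3 + 14.5991*t^2 - 4.2334*t + 12.0409)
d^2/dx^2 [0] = 0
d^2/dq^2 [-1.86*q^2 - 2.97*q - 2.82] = -3.72000000000000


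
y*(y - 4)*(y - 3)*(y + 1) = y^4 - 6*y^3 + 5*y^2 + 12*y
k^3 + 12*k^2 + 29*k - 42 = (k - 1)*(k + 6)*(k + 7)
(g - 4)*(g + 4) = g^2 - 16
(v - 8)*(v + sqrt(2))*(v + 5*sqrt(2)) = v^3 - 8*v^2 + 6*sqrt(2)*v^2 - 48*sqrt(2)*v + 10*v - 80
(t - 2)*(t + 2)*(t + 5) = t^3 + 5*t^2 - 4*t - 20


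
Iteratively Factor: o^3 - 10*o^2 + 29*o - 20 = (o - 4)*(o^2 - 6*o + 5) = (o - 4)*(o - 1)*(o - 5)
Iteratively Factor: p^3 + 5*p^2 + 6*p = (p + 2)*(p^2 + 3*p) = (p + 2)*(p + 3)*(p)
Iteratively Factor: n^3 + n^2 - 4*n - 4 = (n + 1)*(n^2 - 4) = (n + 1)*(n + 2)*(n - 2)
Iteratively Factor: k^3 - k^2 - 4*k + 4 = (k - 1)*(k^2 - 4) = (k - 2)*(k - 1)*(k + 2)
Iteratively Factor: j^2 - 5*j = (j - 5)*(j)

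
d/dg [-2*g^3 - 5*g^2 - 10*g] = -6*g^2 - 10*g - 10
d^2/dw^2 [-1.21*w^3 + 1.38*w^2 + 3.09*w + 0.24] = 2.76 - 7.26*w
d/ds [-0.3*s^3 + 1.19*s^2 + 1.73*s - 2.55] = -0.9*s^2 + 2.38*s + 1.73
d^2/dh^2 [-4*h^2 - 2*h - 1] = -8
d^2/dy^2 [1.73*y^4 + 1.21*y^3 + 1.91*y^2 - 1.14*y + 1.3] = 20.76*y^2 + 7.26*y + 3.82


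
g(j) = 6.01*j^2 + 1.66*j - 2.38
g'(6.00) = 73.78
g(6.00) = 223.94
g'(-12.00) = -142.58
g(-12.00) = 843.14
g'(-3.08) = -35.36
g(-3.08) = 49.52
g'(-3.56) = -41.13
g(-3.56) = 67.88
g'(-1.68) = -18.53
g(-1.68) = 11.79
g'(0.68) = 9.83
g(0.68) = 1.53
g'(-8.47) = -100.15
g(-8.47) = 414.72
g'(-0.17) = -0.38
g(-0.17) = -2.49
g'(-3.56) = -41.13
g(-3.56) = 67.88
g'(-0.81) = -8.08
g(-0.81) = 0.22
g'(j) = 12.02*j + 1.66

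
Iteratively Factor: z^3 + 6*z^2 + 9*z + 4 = (z + 4)*(z^2 + 2*z + 1) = (z + 1)*(z + 4)*(z + 1)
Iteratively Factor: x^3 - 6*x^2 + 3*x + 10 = (x + 1)*(x^2 - 7*x + 10) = (x - 2)*(x + 1)*(x - 5)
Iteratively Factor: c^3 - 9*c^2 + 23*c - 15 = (c - 3)*(c^2 - 6*c + 5) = (c - 5)*(c - 3)*(c - 1)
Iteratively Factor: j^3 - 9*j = (j)*(j^2 - 9) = j*(j - 3)*(j + 3)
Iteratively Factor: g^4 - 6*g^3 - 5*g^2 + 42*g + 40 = (g - 4)*(g^3 - 2*g^2 - 13*g - 10) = (g - 4)*(g + 2)*(g^2 - 4*g - 5) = (g - 4)*(g + 1)*(g + 2)*(g - 5)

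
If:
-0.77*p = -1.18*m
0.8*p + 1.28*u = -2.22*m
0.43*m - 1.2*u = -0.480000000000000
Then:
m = -0.13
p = -0.20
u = 0.35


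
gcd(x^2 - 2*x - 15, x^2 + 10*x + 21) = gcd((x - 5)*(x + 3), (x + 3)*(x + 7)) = x + 3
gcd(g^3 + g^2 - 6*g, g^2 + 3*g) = g^2 + 3*g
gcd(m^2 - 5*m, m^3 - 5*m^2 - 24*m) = m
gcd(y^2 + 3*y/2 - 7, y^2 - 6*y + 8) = y - 2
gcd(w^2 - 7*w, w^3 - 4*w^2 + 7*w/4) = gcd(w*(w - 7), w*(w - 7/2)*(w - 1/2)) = w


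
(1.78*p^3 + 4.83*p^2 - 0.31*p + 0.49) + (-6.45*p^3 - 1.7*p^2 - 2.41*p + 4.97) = -4.67*p^3 + 3.13*p^2 - 2.72*p + 5.46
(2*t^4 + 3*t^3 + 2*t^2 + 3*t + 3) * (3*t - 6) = 6*t^5 - 3*t^4 - 12*t^3 - 3*t^2 - 9*t - 18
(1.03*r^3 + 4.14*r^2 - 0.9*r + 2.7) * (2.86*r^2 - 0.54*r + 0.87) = 2.9458*r^5 + 11.2842*r^4 - 3.9135*r^3 + 11.8098*r^2 - 2.241*r + 2.349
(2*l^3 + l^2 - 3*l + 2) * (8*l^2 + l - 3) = 16*l^5 + 10*l^4 - 29*l^3 + 10*l^2 + 11*l - 6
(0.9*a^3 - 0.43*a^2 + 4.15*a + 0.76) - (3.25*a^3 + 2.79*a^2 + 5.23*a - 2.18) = -2.35*a^3 - 3.22*a^2 - 1.08*a + 2.94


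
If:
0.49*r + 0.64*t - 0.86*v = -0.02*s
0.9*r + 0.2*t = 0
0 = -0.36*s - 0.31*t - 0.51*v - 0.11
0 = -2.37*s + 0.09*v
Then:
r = 0.04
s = -0.00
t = -0.17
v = -0.11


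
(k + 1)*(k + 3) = k^2 + 4*k + 3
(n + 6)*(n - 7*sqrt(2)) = n^2 - 7*sqrt(2)*n + 6*n - 42*sqrt(2)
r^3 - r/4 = r*(r - 1/2)*(r + 1/2)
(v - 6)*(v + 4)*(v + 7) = v^3 + 5*v^2 - 38*v - 168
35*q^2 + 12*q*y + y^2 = (5*q + y)*(7*q + y)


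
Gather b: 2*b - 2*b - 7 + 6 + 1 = 0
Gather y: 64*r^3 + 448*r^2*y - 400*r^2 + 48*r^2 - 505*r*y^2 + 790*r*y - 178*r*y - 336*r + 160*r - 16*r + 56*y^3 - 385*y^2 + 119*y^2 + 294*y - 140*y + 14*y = 64*r^3 - 352*r^2 - 192*r + 56*y^3 + y^2*(-505*r - 266) + y*(448*r^2 + 612*r + 168)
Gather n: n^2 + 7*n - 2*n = n^2 + 5*n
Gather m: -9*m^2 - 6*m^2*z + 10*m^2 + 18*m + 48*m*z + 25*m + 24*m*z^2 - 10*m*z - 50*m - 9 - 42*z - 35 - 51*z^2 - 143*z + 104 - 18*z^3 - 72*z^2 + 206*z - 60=m^2*(1 - 6*z) + m*(24*z^2 + 38*z - 7) - 18*z^3 - 123*z^2 + 21*z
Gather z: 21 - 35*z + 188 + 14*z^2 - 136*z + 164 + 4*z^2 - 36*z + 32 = 18*z^2 - 207*z + 405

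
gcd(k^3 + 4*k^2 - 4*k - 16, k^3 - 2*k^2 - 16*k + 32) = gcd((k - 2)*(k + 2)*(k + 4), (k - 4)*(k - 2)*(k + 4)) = k^2 + 2*k - 8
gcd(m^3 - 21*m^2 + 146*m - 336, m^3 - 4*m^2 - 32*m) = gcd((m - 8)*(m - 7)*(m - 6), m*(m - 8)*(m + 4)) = m - 8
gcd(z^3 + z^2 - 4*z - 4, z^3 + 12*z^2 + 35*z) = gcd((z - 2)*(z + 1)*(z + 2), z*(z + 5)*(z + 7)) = 1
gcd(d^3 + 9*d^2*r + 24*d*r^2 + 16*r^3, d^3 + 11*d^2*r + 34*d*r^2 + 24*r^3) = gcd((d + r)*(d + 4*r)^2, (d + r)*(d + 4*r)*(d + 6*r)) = d^2 + 5*d*r + 4*r^2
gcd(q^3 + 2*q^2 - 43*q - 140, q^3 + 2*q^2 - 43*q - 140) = q^3 + 2*q^2 - 43*q - 140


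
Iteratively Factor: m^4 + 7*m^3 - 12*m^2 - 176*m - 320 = (m + 4)*(m^3 + 3*m^2 - 24*m - 80) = (m + 4)^2*(m^2 - m - 20) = (m - 5)*(m + 4)^2*(m + 4)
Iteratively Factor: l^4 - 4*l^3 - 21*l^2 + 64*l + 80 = (l - 5)*(l^3 + l^2 - 16*l - 16) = (l - 5)*(l - 4)*(l^2 + 5*l + 4) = (l - 5)*(l - 4)*(l + 4)*(l + 1)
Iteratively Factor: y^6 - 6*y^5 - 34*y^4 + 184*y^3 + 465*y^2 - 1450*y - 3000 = (y - 5)*(y^5 - y^4 - 39*y^3 - 11*y^2 + 410*y + 600) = (y - 5)^2*(y^4 + 4*y^3 - 19*y^2 - 106*y - 120) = (y - 5)^2*(y + 3)*(y^3 + y^2 - 22*y - 40) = (y - 5)^2*(y + 2)*(y + 3)*(y^2 - y - 20) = (y - 5)^3*(y + 2)*(y + 3)*(y + 4)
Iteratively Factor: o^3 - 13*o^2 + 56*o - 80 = (o - 4)*(o^2 - 9*o + 20) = (o - 5)*(o - 4)*(o - 4)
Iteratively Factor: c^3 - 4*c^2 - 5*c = (c)*(c^2 - 4*c - 5) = c*(c - 5)*(c + 1)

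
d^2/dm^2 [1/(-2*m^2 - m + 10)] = 2*(4*m^2 + 2*m - (4*m + 1)^2 - 20)/(2*m^2 + m - 10)^3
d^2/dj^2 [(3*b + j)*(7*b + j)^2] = 34*b + 6*j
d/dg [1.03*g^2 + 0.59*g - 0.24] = 2.06*g + 0.59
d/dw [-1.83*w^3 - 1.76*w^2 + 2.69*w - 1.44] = -5.49*w^2 - 3.52*w + 2.69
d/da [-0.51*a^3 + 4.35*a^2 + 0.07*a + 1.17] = -1.53*a^2 + 8.7*a + 0.07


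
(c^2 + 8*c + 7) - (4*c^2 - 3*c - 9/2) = -3*c^2 + 11*c + 23/2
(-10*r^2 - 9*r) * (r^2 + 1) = -10*r^4 - 9*r^3 - 10*r^2 - 9*r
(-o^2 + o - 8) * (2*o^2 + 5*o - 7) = -2*o^4 - 3*o^3 - 4*o^2 - 47*o + 56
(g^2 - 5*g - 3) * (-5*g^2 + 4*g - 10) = -5*g^4 + 29*g^3 - 15*g^2 + 38*g + 30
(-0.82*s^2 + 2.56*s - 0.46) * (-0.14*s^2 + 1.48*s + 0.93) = 0.1148*s^4 - 1.572*s^3 + 3.0906*s^2 + 1.7*s - 0.4278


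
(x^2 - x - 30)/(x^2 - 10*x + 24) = (x + 5)/(x - 4)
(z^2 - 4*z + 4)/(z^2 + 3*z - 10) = (z - 2)/(z + 5)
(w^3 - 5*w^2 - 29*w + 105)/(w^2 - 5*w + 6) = (w^2 - 2*w - 35)/(w - 2)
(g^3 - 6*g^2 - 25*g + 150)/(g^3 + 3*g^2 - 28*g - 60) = (g^2 - g - 30)/(g^2 + 8*g + 12)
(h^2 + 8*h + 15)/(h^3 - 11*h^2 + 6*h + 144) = (h + 5)/(h^2 - 14*h + 48)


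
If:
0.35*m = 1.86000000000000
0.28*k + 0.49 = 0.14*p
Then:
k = 0.5*p - 1.75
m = 5.31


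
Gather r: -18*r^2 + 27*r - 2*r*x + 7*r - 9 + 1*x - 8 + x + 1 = -18*r^2 + r*(34 - 2*x) + 2*x - 16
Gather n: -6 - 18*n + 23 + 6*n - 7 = 10 - 12*n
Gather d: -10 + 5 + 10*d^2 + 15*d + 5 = 10*d^2 + 15*d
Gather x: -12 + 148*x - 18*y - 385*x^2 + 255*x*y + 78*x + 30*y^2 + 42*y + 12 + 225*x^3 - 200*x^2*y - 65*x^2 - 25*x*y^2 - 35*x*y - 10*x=225*x^3 + x^2*(-200*y - 450) + x*(-25*y^2 + 220*y + 216) + 30*y^2 + 24*y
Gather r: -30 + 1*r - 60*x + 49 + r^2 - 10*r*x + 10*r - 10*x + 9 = r^2 + r*(11 - 10*x) - 70*x + 28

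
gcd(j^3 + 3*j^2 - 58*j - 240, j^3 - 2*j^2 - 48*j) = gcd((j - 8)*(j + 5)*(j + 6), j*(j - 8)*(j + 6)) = j^2 - 2*j - 48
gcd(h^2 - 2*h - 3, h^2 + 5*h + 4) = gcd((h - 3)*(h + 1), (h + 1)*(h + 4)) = h + 1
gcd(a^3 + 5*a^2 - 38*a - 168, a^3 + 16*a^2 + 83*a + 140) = a^2 + 11*a + 28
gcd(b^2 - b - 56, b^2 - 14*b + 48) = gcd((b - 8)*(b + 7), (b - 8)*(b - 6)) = b - 8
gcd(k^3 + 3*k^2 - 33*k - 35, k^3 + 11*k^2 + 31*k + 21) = k^2 + 8*k + 7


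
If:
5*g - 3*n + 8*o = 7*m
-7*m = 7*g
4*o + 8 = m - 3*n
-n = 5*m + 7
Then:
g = 47/35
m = -47/35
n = -2/7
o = -297/140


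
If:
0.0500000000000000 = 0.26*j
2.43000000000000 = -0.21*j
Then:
No Solution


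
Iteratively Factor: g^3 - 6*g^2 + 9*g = (g)*(g^2 - 6*g + 9) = g*(g - 3)*(g - 3)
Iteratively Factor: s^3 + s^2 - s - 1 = (s + 1)*(s^2 - 1) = (s - 1)*(s + 1)*(s + 1)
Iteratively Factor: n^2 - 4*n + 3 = (n - 3)*(n - 1)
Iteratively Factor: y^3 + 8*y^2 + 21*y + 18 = (y + 2)*(y^2 + 6*y + 9) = (y + 2)*(y + 3)*(y + 3)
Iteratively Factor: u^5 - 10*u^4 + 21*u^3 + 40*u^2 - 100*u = (u + 2)*(u^4 - 12*u^3 + 45*u^2 - 50*u) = (u - 5)*(u + 2)*(u^3 - 7*u^2 + 10*u) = u*(u - 5)*(u + 2)*(u^2 - 7*u + 10) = u*(u - 5)*(u - 2)*(u + 2)*(u - 5)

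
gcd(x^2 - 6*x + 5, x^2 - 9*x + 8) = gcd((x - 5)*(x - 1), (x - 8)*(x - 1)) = x - 1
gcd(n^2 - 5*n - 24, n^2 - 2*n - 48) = n - 8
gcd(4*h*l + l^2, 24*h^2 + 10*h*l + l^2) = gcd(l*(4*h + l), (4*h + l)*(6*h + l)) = 4*h + l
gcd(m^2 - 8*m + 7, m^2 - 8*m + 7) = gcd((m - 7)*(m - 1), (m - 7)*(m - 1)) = m^2 - 8*m + 7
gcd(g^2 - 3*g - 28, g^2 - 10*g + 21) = g - 7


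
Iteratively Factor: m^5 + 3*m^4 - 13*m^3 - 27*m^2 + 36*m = (m - 1)*(m^4 + 4*m^3 - 9*m^2 - 36*m) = (m - 1)*(m + 3)*(m^3 + m^2 - 12*m) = (m - 1)*(m + 3)*(m + 4)*(m^2 - 3*m) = (m - 3)*(m - 1)*(m + 3)*(m + 4)*(m)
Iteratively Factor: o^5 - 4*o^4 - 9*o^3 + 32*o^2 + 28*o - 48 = (o - 4)*(o^4 - 9*o^2 - 4*o + 12) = (o - 4)*(o - 3)*(o^3 + 3*o^2 - 4) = (o - 4)*(o - 3)*(o + 2)*(o^2 + o - 2) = (o - 4)*(o - 3)*(o - 1)*(o + 2)*(o + 2)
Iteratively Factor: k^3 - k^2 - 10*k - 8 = (k - 4)*(k^2 + 3*k + 2) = (k - 4)*(k + 2)*(k + 1)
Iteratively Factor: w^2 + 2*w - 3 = (w - 1)*(w + 3)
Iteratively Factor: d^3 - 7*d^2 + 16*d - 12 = (d - 3)*(d^2 - 4*d + 4) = (d - 3)*(d - 2)*(d - 2)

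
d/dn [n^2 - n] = 2*n - 1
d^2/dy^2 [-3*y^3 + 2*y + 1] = -18*y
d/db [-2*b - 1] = -2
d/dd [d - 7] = 1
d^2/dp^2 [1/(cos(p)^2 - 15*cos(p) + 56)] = (-4*sin(p)^4 + 3*sin(p)^2 - 3585*cos(p)/4 + 45*cos(3*p)/4 + 339)/((cos(p) - 8)^3*(cos(p) - 7)^3)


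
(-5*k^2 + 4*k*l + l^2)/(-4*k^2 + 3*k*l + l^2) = (5*k + l)/(4*k + l)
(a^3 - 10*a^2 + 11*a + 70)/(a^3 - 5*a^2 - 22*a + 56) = (a^2 - 3*a - 10)/(a^2 + 2*a - 8)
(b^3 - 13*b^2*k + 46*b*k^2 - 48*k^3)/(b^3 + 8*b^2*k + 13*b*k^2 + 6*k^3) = (b^3 - 13*b^2*k + 46*b*k^2 - 48*k^3)/(b^3 + 8*b^2*k + 13*b*k^2 + 6*k^3)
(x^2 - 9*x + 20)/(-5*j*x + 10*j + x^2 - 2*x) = (-x^2 + 9*x - 20)/(5*j*x - 10*j - x^2 + 2*x)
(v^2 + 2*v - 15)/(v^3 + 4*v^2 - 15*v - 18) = (v + 5)/(v^2 + 7*v + 6)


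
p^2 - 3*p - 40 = (p - 8)*(p + 5)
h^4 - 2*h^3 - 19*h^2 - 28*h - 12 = (h - 6)*(h + 1)^2*(h + 2)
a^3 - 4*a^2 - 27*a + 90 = (a - 6)*(a - 3)*(a + 5)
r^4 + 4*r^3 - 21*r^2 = r^2*(r - 3)*(r + 7)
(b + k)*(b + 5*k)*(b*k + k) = b^3*k + 6*b^2*k^2 + b^2*k + 5*b*k^3 + 6*b*k^2 + 5*k^3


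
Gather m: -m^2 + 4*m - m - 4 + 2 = -m^2 + 3*m - 2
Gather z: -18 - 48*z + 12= -48*z - 6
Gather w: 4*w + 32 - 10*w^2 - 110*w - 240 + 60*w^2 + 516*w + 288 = 50*w^2 + 410*w + 80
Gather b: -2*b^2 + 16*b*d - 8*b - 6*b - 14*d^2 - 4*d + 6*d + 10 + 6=-2*b^2 + b*(16*d - 14) - 14*d^2 + 2*d + 16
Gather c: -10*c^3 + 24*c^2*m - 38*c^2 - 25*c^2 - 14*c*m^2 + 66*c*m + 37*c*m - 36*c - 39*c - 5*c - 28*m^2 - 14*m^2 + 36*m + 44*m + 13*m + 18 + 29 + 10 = -10*c^3 + c^2*(24*m - 63) + c*(-14*m^2 + 103*m - 80) - 42*m^2 + 93*m + 57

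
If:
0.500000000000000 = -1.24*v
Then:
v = -0.40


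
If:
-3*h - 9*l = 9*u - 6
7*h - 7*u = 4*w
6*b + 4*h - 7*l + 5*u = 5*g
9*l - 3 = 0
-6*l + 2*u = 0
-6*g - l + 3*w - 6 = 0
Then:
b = -941/432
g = -265/72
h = -2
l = 1/3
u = 1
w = -21/4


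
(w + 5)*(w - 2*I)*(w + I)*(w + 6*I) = w^4 + 5*w^3 + 5*I*w^3 + 8*w^2 + 25*I*w^2 + 40*w + 12*I*w + 60*I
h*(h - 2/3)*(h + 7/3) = h^3 + 5*h^2/3 - 14*h/9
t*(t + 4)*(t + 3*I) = t^3 + 4*t^2 + 3*I*t^2 + 12*I*t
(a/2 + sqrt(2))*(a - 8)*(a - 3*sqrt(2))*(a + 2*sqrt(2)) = a^4/2 - 4*a^3 + sqrt(2)*a^3/2 - 8*a^2 - 4*sqrt(2)*a^2 - 12*sqrt(2)*a + 64*a + 96*sqrt(2)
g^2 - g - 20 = (g - 5)*(g + 4)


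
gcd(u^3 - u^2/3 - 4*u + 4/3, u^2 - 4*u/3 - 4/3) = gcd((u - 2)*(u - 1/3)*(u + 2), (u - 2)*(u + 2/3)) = u - 2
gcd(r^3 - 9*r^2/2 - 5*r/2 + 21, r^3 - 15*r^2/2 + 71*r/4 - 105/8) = r - 7/2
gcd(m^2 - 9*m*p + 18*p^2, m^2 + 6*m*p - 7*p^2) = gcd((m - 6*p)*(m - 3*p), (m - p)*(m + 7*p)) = 1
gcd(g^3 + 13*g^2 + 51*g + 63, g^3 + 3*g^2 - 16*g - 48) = g + 3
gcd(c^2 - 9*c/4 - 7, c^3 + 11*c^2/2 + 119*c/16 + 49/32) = c + 7/4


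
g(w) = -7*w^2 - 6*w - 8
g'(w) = -14*w - 6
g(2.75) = -77.44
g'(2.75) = -44.50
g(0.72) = -15.95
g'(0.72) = -16.08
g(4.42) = -171.27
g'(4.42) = -67.88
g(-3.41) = -68.94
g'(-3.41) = 41.74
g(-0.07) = -7.61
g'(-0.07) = -5.02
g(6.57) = -349.57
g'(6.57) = -97.98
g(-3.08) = -55.92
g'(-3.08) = 37.12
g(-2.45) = -35.32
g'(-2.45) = 28.30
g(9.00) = -629.00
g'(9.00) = -132.00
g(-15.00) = -1493.00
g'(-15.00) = 204.00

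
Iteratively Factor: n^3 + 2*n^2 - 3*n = (n + 3)*(n^2 - n) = n*(n + 3)*(n - 1)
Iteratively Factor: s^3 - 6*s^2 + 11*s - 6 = (s - 2)*(s^2 - 4*s + 3) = (s - 2)*(s - 1)*(s - 3)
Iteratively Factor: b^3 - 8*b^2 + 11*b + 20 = (b - 5)*(b^2 - 3*b - 4) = (b - 5)*(b + 1)*(b - 4)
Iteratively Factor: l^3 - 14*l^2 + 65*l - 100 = (l - 5)*(l^2 - 9*l + 20) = (l - 5)^2*(l - 4)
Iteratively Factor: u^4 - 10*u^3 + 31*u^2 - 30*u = (u)*(u^3 - 10*u^2 + 31*u - 30) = u*(u - 5)*(u^2 - 5*u + 6) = u*(u - 5)*(u - 2)*(u - 3)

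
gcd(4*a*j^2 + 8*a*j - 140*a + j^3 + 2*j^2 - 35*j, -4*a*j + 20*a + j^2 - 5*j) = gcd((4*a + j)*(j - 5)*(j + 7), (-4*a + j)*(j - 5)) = j - 5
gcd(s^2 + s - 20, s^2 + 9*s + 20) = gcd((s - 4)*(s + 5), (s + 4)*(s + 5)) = s + 5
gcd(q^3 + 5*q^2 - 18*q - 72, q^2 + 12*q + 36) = q + 6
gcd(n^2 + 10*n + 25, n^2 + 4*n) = 1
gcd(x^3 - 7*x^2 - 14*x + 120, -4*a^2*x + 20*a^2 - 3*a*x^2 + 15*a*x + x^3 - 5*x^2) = x - 5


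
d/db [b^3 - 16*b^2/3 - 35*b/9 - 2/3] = 3*b^2 - 32*b/3 - 35/9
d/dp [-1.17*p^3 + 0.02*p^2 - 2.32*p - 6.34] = -3.51*p^2 + 0.04*p - 2.32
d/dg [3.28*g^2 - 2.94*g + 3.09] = 6.56*g - 2.94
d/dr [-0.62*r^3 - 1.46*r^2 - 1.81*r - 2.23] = -1.86*r^2 - 2.92*r - 1.81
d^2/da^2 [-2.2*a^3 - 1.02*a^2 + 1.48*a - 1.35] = -13.2*a - 2.04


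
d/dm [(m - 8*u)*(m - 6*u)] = 2*m - 14*u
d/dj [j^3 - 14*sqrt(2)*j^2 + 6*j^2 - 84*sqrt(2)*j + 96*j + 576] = 3*j^2 - 28*sqrt(2)*j + 12*j - 84*sqrt(2) + 96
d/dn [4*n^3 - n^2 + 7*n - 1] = 12*n^2 - 2*n + 7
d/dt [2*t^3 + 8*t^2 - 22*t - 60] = 6*t^2 + 16*t - 22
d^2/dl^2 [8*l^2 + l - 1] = 16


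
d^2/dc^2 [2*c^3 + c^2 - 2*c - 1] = 12*c + 2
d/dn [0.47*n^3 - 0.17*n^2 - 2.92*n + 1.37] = 1.41*n^2 - 0.34*n - 2.92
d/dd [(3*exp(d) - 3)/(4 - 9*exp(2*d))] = 3*(-18*(1 - exp(d))*exp(d) - 9*exp(2*d) + 4)*exp(d)/(9*exp(2*d) - 4)^2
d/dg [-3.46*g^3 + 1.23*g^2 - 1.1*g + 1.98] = -10.38*g^2 + 2.46*g - 1.1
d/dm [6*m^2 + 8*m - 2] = 12*m + 8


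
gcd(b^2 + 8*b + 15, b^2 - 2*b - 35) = b + 5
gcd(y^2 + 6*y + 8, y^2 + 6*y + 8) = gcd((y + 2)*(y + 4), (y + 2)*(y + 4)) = y^2 + 6*y + 8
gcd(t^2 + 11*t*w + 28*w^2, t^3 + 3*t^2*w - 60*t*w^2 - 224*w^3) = t^2 + 11*t*w + 28*w^2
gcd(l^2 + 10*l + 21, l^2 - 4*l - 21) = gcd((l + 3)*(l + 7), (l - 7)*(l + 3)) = l + 3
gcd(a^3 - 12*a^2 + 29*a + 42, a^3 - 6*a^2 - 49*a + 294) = a^2 - 13*a + 42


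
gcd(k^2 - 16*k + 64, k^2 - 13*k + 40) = k - 8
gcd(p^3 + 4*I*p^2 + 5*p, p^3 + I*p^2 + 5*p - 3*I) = p - I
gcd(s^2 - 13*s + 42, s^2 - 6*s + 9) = 1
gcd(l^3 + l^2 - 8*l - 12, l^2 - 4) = l + 2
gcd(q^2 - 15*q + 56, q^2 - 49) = q - 7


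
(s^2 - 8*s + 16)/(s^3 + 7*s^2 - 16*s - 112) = (s - 4)/(s^2 + 11*s + 28)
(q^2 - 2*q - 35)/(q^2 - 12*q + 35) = (q + 5)/(q - 5)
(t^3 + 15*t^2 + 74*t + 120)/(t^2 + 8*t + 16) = (t^2 + 11*t + 30)/(t + 4)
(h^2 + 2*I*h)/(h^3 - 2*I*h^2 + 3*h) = (h + 2*I)/(h^2 - 2*I*h + 3)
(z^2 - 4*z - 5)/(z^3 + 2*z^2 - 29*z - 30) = 1/(z + 6)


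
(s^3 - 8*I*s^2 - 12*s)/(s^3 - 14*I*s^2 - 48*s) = (s - 2*I)/(s - 8*I)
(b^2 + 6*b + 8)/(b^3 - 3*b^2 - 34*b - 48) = (b + 4)/(b^2 - 5*b - 24)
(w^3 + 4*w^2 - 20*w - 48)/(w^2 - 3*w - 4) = (w^2 + 8*w + 12)/(w + 1)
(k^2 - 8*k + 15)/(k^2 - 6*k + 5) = (k - 3)/(k - 1)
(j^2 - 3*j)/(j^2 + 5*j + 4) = j*(j - 3)/(j^2 + 5*j + 4)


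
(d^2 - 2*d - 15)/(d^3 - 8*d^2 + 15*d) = (d + 3)/(d*(d - 3))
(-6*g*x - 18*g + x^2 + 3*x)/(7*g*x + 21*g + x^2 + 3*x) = (-6*g + x)/(7*g + x)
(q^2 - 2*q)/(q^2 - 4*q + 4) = q/(q - 2)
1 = 1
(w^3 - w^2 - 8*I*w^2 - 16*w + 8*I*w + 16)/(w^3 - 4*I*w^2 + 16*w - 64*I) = (w - 1)/(w + 4*I)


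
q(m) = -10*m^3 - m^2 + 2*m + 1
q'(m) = -30*m^2 - 2*m + 2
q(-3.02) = 261.28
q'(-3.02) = -265.57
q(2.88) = -240.41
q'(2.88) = -252.59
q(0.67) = -1.12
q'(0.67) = -12.81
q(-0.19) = 0.65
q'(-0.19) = 1.30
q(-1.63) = 38.39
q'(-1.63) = -74.45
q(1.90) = -67.40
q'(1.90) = -110.10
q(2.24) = -111.93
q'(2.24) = -153.01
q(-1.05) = 9.37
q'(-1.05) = -28.98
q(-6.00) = 2113.00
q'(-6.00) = -1066.00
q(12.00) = -17399.00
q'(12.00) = -4342.00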